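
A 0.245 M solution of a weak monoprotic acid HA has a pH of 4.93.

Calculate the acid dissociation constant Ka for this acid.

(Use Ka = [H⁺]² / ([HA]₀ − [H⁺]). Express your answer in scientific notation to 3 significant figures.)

[H⁺] = 10^(−pH) = 10^(−4.93) = 1.175e-05 M. For HA ⇌ H⁺ + A⁻, Ka = [H⁺][A⁻]/[HA] = [H⁺]² / ([HA]₀ − [H⁺]) = (1.175e-05)² / (0.245 − 1.175e-05) = 5.63e-10.

K_a = 5.63e-10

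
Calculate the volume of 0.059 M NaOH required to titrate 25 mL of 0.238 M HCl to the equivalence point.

At equivalence: moles acid = moles base. moles HCl = 0.238 × 25/1000 = 0.00595 mol. V_base = moles / 0.059 × 1000 = 100.8 mL.

V_{base} = 100.8 mL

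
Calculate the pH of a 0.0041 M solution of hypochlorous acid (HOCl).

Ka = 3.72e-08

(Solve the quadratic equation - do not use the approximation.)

x² + Ka×x - Ka×C = 0. Using quadratic formula: [H⁺] = 1.2331e-05

pH = 4.91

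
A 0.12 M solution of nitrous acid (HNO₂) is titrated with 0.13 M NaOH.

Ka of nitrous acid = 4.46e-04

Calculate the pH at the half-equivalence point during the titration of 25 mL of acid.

At half-equivalence [HA] = [A⁻], so Henderson-Hasselbalch gives pH = pKa = -log(4.46e-04) = 3.35.

pH = pKa = 3.35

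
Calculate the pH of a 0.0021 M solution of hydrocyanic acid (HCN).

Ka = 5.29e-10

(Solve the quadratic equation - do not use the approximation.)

x² + Ka×x - Ka×C = 0. Using quadratic formula: [H⁺] = 1.0537e-06

pH = 5.98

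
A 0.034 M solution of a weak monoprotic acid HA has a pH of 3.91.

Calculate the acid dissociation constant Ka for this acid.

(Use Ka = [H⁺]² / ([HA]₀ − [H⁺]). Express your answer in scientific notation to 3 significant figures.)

[H⁺] = 10^(−pH) = 10^(−3.91) = 1.230e-04 M. For HA ⇌ H⁺ + A⁻, Ka = [H⁺][A⁻]/[HA] = [H⁺]² / ([HA]₀ − [H⁺]) = (1.230e-04)² / (0.034 − 1.230e-04) = 4.47e-07.

K_a = 4.47e-07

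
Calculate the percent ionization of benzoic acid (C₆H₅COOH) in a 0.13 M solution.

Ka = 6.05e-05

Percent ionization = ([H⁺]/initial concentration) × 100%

Using Ka equilibrium: x² + Ka×x - Ka×C = 0. Solving: [H⁺] = 2.7744e-03. Percent = (2.7744e-03/0.13) × 100

Percent ionization = 2.13%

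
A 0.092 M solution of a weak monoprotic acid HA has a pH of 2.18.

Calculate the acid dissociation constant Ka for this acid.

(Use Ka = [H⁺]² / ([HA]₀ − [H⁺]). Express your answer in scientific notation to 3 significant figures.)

[H⁺] = 10^(−pH) = 10^(−2.18) = 6.607e-03 M. For HA ⇌ H⁺ + A⁻, Ka = [H⁺][A⁻]/[HA] = [H⁺]² / ([HA]₀ − [H⁺]) = (6.607e-03)² / (0.092 − 6.607e-03) = 5.11e-04.

K_a = 5.11e-04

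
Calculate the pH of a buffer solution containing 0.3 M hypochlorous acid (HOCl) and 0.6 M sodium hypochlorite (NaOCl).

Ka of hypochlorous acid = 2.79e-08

pKa = -log(2.79e-08) = 7.55. pH = pKa + log([A⁻]/[HA]) = 7.55 + log(0.6/0.3)

pH = 7.86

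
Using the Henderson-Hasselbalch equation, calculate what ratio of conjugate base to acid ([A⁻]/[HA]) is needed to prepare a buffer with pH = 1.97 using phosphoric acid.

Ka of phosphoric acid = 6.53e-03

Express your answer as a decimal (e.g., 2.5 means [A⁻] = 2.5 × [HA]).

pKa = -log(6.53e-03) = 2.1851. pH = pKa + log([A⁻]/[HA]), so log([A⁻]/[HA]) = pH − pKa = 1.97 − 2.1851 = -0.2151. [A⁻]/[HA] = 10^(-0.2151) = 0.609

[A⁻]/[HA] = 0.609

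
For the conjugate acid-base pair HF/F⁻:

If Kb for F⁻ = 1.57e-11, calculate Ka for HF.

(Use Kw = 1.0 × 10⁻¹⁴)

For a conjugate pair Ka × Kb = Kw, so Ka = Kw/Kb = 1.0 × 10⁻¹⁴ / 1.57e-11 = 6.37e-04.

K_a = 6.37e-04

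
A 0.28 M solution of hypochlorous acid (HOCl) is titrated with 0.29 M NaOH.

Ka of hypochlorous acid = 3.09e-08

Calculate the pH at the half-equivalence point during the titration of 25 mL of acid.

At half-equivalence [HA] = [A⁻], so Henderson-Hasselbalch gives pH = pKa = -log(3.09e-08) = 7.51.

pH = pKa = 7.51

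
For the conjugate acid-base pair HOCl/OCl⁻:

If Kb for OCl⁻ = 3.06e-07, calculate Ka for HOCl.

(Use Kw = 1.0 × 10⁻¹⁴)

For a conjugate pair Ka × Kb = Kw, so Ka = Kw/Kb = 1.0 × 10⁻¹⁴ / 3.06e-07 = 3.27e-08.

K_a = 3.27e-08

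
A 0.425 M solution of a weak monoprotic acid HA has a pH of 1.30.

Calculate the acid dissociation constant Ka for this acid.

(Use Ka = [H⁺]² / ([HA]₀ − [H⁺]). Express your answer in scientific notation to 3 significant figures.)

[H⁺] = 10^(−pH) = 10^(−1.30) = 5.012e-02 M. For HA ⇌ H⁺ + A⁻, Ka = [H⁺][A⁻]/[HA] = [H⁺]² / ([HA]₀ − [H⁺]) = (5.012e-02)² / (0.425 − 5.012e-02) = 6.70e-03.

K_a = 6.70e-03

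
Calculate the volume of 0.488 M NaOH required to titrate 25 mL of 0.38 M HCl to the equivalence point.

At equivalence: moles acid = moles base. moles HCl = 0.38 × 25/1000 = 0.0095 mol. V_base = moles / 0.488 × 1000 = 19.5 mL.

V_{base} = 19.5 mL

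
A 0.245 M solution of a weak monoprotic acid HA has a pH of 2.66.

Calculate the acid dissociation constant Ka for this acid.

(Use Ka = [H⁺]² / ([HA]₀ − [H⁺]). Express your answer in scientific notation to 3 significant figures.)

[H⁺] = 10^(−pH) = 10^(−2.66) = 2.188e-03 M. For HA ⇌ H⁺ + A⁻, Ka = [H⁺][A⁻]/[HA] = [H⁺]² / ([HA]₀ − [H⁺]) = (2.188e-03)² / (0.245 − 2.188e-03) = 1.97e-05.

K_a = 1.97e-05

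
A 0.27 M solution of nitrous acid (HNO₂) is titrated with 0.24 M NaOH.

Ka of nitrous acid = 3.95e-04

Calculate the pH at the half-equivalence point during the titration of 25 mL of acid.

At half-equivalence [HA] = [A⁻], so Henderson-Hasselbalch gives pH = pKa = -log(3.95e-04) = 3.40.

pH = pKa = 3.40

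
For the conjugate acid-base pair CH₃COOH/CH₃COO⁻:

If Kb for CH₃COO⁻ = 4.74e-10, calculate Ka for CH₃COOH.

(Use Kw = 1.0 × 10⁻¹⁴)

For a conjugate pair Ka × Kb = Kw, so Ka = Kw/Kb = 1.0 × 10⁻¹⁴ / 4.74e-10 = 2.11e-05.

K_a = 2.11e-05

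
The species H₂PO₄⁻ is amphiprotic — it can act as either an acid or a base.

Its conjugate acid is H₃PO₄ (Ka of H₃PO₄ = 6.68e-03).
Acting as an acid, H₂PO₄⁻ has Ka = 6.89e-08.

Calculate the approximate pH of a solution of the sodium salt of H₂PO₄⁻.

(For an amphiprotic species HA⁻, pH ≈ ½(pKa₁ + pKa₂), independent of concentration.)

pKa₁ = -log(6.68e-03) = 2.18; pKa₂ = -log(6.89e-08) = 7.16. For an amphiprotic species, pH ≈ ½(pKa₁ + pKa₂) = ½(2.18 + 7.16) = 4.67.

pH = 4.67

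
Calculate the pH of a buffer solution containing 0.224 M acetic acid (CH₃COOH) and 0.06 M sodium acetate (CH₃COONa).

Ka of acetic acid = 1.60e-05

pKa = -log(1.60e-05) = 4.80. pH = pKa + log([A⁻]/[HA]) = 4.80 + log(0.06/0.224)

pH = 4.22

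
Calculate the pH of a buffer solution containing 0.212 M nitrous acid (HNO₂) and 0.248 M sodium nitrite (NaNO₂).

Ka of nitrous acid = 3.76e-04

pKa = -log(3.76e-04) = 3.42. pH = pKa + log([A⁻]/[HA]) = 3.42 + log(0.248/0.212)

pH = 3.49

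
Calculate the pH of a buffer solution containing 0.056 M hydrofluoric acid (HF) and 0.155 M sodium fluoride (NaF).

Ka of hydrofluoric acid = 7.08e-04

pKa = -log(7.08e-04) = 3.15. pH = pKa + log([A⁻]/[HA]) = 3.15 + log(0.155/0.056)

pH = 3.59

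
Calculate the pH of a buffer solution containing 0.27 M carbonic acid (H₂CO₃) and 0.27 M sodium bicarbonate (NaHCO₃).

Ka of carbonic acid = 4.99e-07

pKa = -log(4.99e-07) = 6.30. pH = pKa + log([A⁻]/[HA]) = 6.30 + log(0.27/0.27)

pH = 6.30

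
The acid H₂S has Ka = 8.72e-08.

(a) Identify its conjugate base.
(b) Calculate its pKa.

(a) The conjugate base is formed by removing one H⁺ from H₂S, giving HS⁻. (b) pKa = -log(Ka) = -log(8.72e-08) = 7.06.

Conjugate base: HS⁻; pK_a = 7.06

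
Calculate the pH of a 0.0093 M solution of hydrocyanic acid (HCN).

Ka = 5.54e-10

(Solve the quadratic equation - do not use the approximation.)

x² + Ka×x - Ka×C = 0. Using quadratic formula: [H⁺] = 2.2696e-06

pH = 5.64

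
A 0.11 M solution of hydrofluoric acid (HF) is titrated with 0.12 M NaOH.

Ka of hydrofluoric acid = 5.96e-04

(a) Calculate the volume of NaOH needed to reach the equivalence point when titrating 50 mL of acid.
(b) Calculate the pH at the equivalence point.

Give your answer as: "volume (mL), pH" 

moles acid = 0.11 × 50/1000 = 0.0055 mol; V_base = moles/0.12 × 1000 = 45.8 mL. At equivalence only the conjugate base is present: [A⁻] = 0.0055/0.096 = 5.7391e-02 M. Kb = Kw/Ka = 1.68e-11; [OH⁻] = √(Kb × [A⁻]) = 9.8130e-07; pOH = 6.01; pH = 14 - pOH = 7.99.

V = 45.8 mL, pH = 7.99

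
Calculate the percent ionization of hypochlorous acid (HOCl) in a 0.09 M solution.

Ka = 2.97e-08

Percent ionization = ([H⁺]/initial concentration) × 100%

Using Ka equilibrium: x² + Ka×x - Ka×C = 0. Solving: [H⁺] = 5.1686e-05. Percent = (5.1686e-05/0.09) × 100

Percent ionization = 0.0574%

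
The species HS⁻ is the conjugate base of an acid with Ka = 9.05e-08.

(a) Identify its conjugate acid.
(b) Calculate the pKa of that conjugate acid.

(a) The conjugate acid is formed by adding one H⁺ to HS⁻, giving H₂S. (b) pKa = -log(Ka) = -log(9.05e-08) = 7.04.

Conjugate acid: H₂S; pK_a = 7.04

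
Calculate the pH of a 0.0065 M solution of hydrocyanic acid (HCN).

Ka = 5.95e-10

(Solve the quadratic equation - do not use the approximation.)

x² + Ka×x - Ka×C = 0. Using quadratic formula: [H⁺] = 1.9663e-06

pH = 5.71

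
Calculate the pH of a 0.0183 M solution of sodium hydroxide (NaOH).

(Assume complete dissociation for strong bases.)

[OH⁻] = 0.0183 M for strong base. pOH = -log[OH⁻] = 1.74, pH = 14 - pOH

pH = 12.26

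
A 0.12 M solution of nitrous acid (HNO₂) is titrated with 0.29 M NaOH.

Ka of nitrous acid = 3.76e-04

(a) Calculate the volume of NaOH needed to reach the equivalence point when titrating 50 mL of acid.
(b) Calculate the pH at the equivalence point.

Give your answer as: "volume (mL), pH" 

moles acid = 0.12 × 50/1000 = 0.006 mol; V_base = moles/0.29 × 1000 = 20.7 mL. At equivalence only the conjugate base is present: [A⁻] = 0.006/0.071 = 8.4878e-02 M. Kb = Kw/Ka = 2.66e-11; [OH⁻] = √(Kb × [A⁻]) = 1.5025e-06; pOH = 5.82; pH = 14 - pOH = 8.18.

V = 20.7 mL, pH = 8.18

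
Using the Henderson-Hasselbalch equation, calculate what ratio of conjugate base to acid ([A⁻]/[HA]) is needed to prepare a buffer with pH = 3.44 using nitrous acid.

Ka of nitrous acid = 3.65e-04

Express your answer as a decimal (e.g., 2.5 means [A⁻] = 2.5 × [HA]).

pKa = -log(3.65e-04) = 3.4377. pH = pKa + log([A⁻]/[HA]), so log([A⁻]/[HA]) = pH − pKa = 3.44 − 3.4377 = 0.0023. [A⁻]/[HA] = 10^(0.0023) = 1.01

[A⁻]/[HA] = 1.01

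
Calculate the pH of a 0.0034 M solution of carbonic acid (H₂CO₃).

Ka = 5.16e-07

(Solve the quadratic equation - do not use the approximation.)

x² + Ka×x - Ka×C = 0. Using quadratic formula: [H⁺] = 4.1628e-05

pH = 4.38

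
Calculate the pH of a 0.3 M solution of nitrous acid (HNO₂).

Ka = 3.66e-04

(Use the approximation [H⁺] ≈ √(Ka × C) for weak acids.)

[H⁺] = √(Ka × C) = √(3.66e-04 × 0.3) = 1.0479e-02. pH = -log(1.0479e-02)

pH = 1.98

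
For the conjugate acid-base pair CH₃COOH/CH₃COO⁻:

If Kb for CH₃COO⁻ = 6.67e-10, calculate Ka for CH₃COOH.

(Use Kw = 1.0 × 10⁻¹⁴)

For a conjugate pair Ka × Kb = Kw, so Ka = Kw/Kb = 1.0 × 10⁻¹⁴ / 6.67e-10 = 1.50e-05.

K_a = 1.50e-05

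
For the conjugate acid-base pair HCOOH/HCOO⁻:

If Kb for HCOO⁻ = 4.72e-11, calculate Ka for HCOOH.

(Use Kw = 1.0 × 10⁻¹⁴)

For a conjugate pair Ka × Kb = Kw, so Ka = Kw/Kb = 1.0 × 10⁻¹⁴ / 4.72e-11 = 2.12e-04.

K_a = 2.12e-04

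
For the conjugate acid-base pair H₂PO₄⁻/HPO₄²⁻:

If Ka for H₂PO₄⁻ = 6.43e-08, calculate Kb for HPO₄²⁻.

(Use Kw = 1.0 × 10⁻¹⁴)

For a conjugate pair Ka × Kb = Kw, so Kb = Kw/Ka = 1.0 × 10⁻¹⁴ / 6.43e-08 = 1.56e-07.

K_b = 1.56e-07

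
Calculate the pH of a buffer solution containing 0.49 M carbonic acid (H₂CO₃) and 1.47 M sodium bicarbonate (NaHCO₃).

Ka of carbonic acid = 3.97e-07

pKa = -log(3.97e-07) = 6.40. pH = pKa + log([A⁻]/[HA]) = 6.40 + log(1.47/0.49)

pH = 6.88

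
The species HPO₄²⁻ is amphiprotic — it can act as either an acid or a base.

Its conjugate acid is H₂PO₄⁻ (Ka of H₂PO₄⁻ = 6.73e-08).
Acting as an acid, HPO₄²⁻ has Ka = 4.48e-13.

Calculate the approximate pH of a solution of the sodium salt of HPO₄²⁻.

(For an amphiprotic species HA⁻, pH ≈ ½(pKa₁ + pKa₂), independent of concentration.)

pKa₁ = -log(6.73e-08) = 7.17; pKa₂ = -log(4.48e-13) = 12.35. For an amphiprotic species, pH ≈ ½(pKa₁ + pKa₂) = ½(7.17 + 12.35) = 9.76.

pH = 9.76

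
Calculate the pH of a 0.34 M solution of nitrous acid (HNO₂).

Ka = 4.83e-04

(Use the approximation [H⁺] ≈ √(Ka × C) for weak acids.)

[H⁺] = √(Ka × C) = √(4.83e-04 × 0.34) = 1.2815e-02. pH = -log(1.2815e-02)

pH = 1.89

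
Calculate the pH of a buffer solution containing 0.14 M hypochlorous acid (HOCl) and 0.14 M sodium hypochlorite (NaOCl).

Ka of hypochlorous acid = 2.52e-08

pKa = -log(2.52e-08) = 7.60. pH = pKa + log([A⁻]/[HA]) = 7.60 + log(0.14/0.14)

pH = 7.60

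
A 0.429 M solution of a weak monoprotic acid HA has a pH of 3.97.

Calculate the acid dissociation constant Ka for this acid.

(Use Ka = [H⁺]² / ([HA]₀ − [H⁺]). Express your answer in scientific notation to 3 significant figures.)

[H⁺] = 10^(−pH) = 10^(−3.97) = 1.072e-04 M. For HA ⇌ H⁺ + A⁻, Ka = [H⁺][A⁻]/[HA] = [H⁺]² / ([HA]₀ − [H⁺]) = (1.072e-04)² / (0.429 − 1.072e-04) = 2.68e-08.

K_a = 2.68e-08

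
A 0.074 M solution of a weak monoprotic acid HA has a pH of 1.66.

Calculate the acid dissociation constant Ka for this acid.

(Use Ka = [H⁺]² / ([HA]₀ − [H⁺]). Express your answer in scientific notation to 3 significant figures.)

[H⁺] = 10^(−pH) = 10^(−1.66) = 2.188e-02 M. For HA ⇌ H⁺ + A⁻, Ka = [H⁺][A⁻]/[HA] = [H⁺]² / ([HA]₀ − [H⁺]) = (2.188e-02)² / (0.074 − 2.188e-02) = 9.18e-03.

K_a = 9.18e-03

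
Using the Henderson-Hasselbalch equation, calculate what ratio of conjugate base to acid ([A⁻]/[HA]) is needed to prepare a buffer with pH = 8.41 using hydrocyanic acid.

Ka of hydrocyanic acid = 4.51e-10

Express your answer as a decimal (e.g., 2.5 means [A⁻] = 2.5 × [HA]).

pKa = -log(4.51e-10) = 9.3458. pH = pKa + log([A⁻]/[HA]), so log([A⁻]/[HA]) = pH − pKa = 8.41 − 9.3458 = -0.9358. [A⁻]/[HA] = 10^(-0.9358) = 0.116

[A⁻]/[HA] = 0.116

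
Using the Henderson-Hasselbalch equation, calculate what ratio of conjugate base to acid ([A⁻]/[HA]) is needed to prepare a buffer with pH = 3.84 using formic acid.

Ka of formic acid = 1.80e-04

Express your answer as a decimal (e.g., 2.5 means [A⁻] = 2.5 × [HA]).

pKa = -log(1.80e-04) = 3.7447. pH = pKa + log([A⁻]/[HA]), so log([A⁻]/[HA]) = pH − pKa = 3.84 − 3.7447 = 0.0953. [A⁻]/[HA] = 10^(0.0953) = 1.25

[A⁻]/[HA] = 1.25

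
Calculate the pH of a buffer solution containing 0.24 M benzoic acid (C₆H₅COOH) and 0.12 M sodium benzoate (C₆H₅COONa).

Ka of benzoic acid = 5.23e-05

pKa = -log(5.23e-05) = 4.28. pH = pKa + log([A⁻]/[HA]) = 4.28 + log(0.12/0.24)

pH = 3.98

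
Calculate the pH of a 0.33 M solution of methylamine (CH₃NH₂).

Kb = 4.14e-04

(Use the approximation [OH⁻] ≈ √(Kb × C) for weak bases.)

[OH⁻] = √(Kb × C) = √(4.14e-04 × 0.33) = 1.1688e-02. pOH = 1.93, pH = 14 - pOH

pH = 12.07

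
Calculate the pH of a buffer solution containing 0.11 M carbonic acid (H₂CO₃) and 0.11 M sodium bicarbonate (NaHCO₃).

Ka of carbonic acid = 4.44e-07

pKa = -log(4.44e-07) = 6.35. pH = pKa + log([A⁻]/[HA]) = 6.35 + log(0.11/0.11)

pH = 6.35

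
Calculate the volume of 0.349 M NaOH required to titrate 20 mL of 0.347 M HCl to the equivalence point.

At equivalence: moles acid = moles base. moles HCl = 0.347 × 20/1000 = 0.00694 mol. V_base = moles / 0.349 × 1000 = 19.9 mL.

V_{base} = 19.9 mL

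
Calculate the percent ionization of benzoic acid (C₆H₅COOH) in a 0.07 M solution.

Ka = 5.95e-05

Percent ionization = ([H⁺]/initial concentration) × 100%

Using Ka equilibrium: x² + Ka×x - Ka×C = 0. Solving: [H⁺] = 2.0113e-03. Percent = (2.0113e-03/0.07) × 100

Percent ionization = 2.87%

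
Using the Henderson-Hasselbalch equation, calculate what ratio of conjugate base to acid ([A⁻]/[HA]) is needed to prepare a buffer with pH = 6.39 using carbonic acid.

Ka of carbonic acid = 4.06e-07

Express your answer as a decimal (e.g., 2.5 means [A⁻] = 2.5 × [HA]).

pKa = -log(4.06e-07) = 6.3915. pH = pKa + log([A⁻]/[HA]), so log([A⁻]/[HA]) = pH − pKa = 6.39 − 6.3915 = -0.0015. [A⁻]/[HA] = 10^(-0.0015) = 0.997

[A⁻]/[HA] = 0.997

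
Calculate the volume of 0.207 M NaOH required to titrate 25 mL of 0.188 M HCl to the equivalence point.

At equivalence: moles acid = moles base. moles HCl = 0.188 × 25/1000 = 0.0047 mol. V_base = moles / 0.207 × 1000 = 22.7 mL.

V_{base} = 22.7 mL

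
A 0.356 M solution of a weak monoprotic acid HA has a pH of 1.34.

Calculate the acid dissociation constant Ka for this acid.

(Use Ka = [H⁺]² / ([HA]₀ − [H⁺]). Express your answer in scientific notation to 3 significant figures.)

[H⁺] = 10^(−pH) = 10^(−1.34) = 4.571e-02 M. For HA ⇌ H⁺ + A⁻, Ka = [H⁺][A⁻]/[HA] = [H⁺]² / ([HA]₀ − [H⁺]) = (4.571e-02)² / (0.356 − 4.571e-02) = 6.73e-03.

K_a = 6.73e-03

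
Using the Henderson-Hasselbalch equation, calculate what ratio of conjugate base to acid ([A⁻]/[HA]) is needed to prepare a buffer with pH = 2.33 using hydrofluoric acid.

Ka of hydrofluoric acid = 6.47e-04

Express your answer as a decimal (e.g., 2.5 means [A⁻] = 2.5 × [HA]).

pKa = -log(6.47e-04) = 3.1891. pH = pKa + log([A⁻]/[HA]), so log([A⁻]/[HA]) = pH − pKa = 2.33 − 3.1891 = -0.8591. [A⁻]/[HA] = 10^(-0.8591) = 0.138

[A⁻]/[HA] = 0.138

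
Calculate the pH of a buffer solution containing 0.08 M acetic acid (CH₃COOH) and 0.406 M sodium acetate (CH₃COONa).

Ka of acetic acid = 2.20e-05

pKa = -log(2.20e-05) = 4.66. pH = pKa + log([A⁻]/[HA]) = 4.66 + log(0.406/0.08)

pH = 5.36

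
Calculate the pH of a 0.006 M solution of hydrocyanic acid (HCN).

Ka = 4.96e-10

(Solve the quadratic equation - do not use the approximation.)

x² + Ka×x - Ka×C = 0. Using quadratic formula: [H⁺] = 1.7249e-06

pH = 5.76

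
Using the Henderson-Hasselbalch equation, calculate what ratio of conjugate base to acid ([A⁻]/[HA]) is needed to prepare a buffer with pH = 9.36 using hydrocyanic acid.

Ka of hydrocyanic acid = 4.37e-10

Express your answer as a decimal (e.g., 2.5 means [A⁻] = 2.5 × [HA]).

pKa = -log(4.37e-10) = 9.3595. pH = pKa + log([A⁻]/[HA]), so log([A⁻]/[HA]) = pH − pKa = 9.36 − 9.3595 = 0.0005. [A⁻]/[HA] = 10^(0.0005) = 1.00

[A⁻]/[HA] = 1.00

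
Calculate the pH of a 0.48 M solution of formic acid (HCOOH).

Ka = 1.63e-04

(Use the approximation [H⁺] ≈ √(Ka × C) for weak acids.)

[H⁺] = √(Ka × C) = √(1.63e-04 × 0.48) = 8.8453e-03. pH = -log(8.8453e-03)

pH = 2.05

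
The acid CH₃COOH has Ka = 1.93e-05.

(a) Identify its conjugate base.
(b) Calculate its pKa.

(a) The conjugate base is formed by removing one H⁺ from CH₃COOH, giving CH₃COO⁻. (b) pKa = -log(Ka) = -log(1.93e-05) = 4.71.

Conjugate base: CH₃COO⁻; pK_a = 4.71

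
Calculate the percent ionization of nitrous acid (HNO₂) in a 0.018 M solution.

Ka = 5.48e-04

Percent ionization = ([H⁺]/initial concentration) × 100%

Using Ka equilibrium: x² + Ka×x - Ka×C = 0. Solving: [H⁺] = 2.8786e-03. Percent = (2.8786e-03/0.018) × 100

Percent ionization = 16%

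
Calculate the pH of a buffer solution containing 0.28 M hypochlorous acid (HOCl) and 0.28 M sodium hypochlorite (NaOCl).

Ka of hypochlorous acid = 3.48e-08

pKa = -log(3.48e-08) = 7.46. pH = pKa + log([A⁻]/[HA]) = 7.46 + log(0.28/0.28)

pH = 7.46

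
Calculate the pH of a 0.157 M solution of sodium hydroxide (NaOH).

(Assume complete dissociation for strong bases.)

[OH⁻] = 0.157 M for strong base. pOH = -log[OH⁻] = 0.80, pH = 14 - pOH

pH = 13.20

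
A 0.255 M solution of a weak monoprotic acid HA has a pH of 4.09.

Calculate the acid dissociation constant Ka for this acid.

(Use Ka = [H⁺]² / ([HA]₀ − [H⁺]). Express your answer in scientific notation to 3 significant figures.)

[H⁺] = 10^(−pH) = 10^(−4.09) = 8.128e-05 M. For HA ⇌ H⁺ + A⁻, Ka = [H⁺][A⁻]/[HA] = [H⁺]² / ([HA]₀ − [H⁺]) = (8.128e-05)² / (0.255 − 8.128e-05) = 2.59e-08.

K_a = 2.59e-08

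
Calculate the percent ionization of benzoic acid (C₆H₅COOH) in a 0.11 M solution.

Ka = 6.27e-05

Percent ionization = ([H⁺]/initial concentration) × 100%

Using Ka equilibrium: x² + Ka×x - Ka×C = 0. Solving: [H⁺] = 2.5951e-03. Percent = (2.5951e-03/0.11) × 100

Percent ionization = 2.36%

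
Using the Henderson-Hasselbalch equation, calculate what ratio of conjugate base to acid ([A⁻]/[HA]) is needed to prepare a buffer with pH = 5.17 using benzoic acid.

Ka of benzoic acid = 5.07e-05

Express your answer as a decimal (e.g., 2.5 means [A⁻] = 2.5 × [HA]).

pKa = -log(5.07e-05) = 4.2950. pH = pKa + log([A⁻]/[HA]), so log([A⁻]/[HA]) = pH − pKa = 5.17 − 4.2950 = 0.8750. [A⁻]/[HA] = 10^(0.8750) = 7.50

[A⁻]/[HA] = 7.50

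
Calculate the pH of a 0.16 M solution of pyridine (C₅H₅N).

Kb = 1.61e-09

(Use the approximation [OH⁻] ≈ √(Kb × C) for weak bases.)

[OH⁻] = √(Kb × C) = √(1.61e-09 × 0.16) = 1.6050e-05. pOH = 4.79, pH = 14 - pOH

pH = 9.21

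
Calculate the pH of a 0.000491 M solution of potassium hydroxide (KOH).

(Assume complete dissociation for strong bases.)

[OH⁻] = 0.000491 M for strong base. pOH = -log[OH⁻] = 3.31, pH = 14 - pOH

pH = 10.69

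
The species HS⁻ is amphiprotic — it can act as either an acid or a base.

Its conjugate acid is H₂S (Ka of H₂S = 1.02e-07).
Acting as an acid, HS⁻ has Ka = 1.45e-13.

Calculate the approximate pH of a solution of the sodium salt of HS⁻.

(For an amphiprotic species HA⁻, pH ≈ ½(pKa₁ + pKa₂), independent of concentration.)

pKa₁ = -log(1.02e-07) = 6.99; pKa₂ = -log(1.45e-13) = 12.84. For an amphiprotic species, pH ≈ ½(pKa₁ + pKa₂) = ½(6.99 + 12.84) = 9.92.

pH = 9.92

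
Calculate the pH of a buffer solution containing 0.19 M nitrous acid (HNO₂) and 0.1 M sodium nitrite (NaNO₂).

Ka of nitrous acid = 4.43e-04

pKa = -log(4.43e-04) = 3.35. pH = pKa + log([A⁻]/[HA]) = 3.35 + log(0.1/0.19)

pH = 3.07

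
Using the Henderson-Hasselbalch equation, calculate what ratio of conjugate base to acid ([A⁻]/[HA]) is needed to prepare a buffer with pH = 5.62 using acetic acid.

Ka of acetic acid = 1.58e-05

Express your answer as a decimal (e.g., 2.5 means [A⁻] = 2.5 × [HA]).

pKa = -log(1.58e-05) = 4.8013. pH = pKa + log([A⁻]/[HA]), so log([A⁻]/[HA]) = pH − pKa = 5.62 − 4.8013 = 0.8187. [A⁻]/[HA] = 10^(0.8187) = 6.59

[A⁻]/[HA] = 6.59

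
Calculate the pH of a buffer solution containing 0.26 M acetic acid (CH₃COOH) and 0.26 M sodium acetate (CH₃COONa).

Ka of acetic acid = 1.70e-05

pKa = -log(1.70e-05) = 4.77. pH = pKa + log([A⁻]/[HA]) = 4.77 + log(0.26/0.26)

pH = 4.77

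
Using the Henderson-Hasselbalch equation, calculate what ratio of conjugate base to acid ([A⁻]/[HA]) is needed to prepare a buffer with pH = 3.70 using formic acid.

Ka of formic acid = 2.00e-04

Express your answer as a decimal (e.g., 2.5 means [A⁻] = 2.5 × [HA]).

pKa = -log(2.00e-04) = 3.6990. pH = pKa + log([A⁻]/[HA]), so log([A⁻]/[HA]) = pH − pKa = 3.70 − 3.6990 = 0.0010. [A⁻]/[HA] = 10^(0.0010) = 1.00

[A⁻]/[HA] = 1.00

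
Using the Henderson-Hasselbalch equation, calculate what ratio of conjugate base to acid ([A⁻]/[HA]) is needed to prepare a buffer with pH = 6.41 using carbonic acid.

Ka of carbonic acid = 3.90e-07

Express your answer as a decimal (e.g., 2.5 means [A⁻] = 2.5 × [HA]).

pKa = -log(3.90e-07) = 6.4089. pH = pKa + log([A⁻]/[HA]), so log([A⁻]/[HA]) = pH − pKa = 6.41 − 6.4089 = 0.0011. [A⁻]/[HA] = 10^(0.0011) = 1.00

[A⁻]/[HA] = 1.00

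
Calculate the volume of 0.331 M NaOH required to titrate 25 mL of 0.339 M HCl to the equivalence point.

At equivalence: moles acid = moles base. moles HCl = 0.339 × 25/1000 = 0.008475 mol. V_base = moles / 0.331 × 1000 = 25.6 mL.

V_{base} = 25.6 mL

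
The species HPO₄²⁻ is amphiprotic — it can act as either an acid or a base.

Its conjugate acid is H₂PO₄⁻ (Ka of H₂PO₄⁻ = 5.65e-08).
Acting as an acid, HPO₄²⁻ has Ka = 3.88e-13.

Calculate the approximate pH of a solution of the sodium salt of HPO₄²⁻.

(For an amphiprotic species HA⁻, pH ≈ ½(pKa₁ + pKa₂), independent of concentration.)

pKa₁ = -log(5.65e-08) = 7.25; pKa₂ = -log(3.88e-13) = 12.41. For an amphiprotic species, pH ≈ ½(pKa₁ + pKa₂) = ½(7.25 + 12.41) = 9.83.

pH = 9.83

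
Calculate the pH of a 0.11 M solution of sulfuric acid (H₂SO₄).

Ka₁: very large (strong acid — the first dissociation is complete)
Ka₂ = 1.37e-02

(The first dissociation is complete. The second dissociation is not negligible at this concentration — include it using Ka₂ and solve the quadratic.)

First dissociation is complete: [H⁺]₀ = [HSO₄⁻]₀ = C = 0.11 M. Second dissociation HSO₄⁻ ⇌ H⁺ + SO₄²⁻: let x = [SO₄²⁻]. Ka₂ = (C + x)·x / (C − x) = 1.37e-02 → x² + (C + Ka₂)·x − Ka₂·C = 0 → x² + 0.12370·x − 1.507e-03 = 0. x = (−0.12370 + √(0.12370² + 4 × 1.507e-03)) / 2 = 1.1173e-02 M. [H⁺] = C + x = 0.11 + 1.1173e-02 = 1.2117e-01 M. pH = -log(1.2117e-01) = 0.92.

pH = 0.92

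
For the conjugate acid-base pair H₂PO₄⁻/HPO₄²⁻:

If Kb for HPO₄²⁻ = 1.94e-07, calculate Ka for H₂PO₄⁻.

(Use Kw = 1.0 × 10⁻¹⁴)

For a conjugate pair Ka × Kb = Kw, so Ka = Kw/Kb = 1.0 × 10⁻¹⁴ / 1.94e-07 = 5.15e-08.

K_a = 5.15e-08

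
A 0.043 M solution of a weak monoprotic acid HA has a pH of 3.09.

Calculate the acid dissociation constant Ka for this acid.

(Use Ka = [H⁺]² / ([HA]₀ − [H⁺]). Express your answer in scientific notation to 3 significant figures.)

[H⁺] = 10^(−pH) = 10^(−3.09) = 8.128e-04 M. For HA ⇌ H⁺ + A⁻, Ka = [H⁺][A⁻]/[HA] = [H⁺]² / ([HA]₀ − [H⁺]) = (8.128e-04)² / (0.043 − 8.128e-04) = 1.57e-05.

K_a = 1.57e-05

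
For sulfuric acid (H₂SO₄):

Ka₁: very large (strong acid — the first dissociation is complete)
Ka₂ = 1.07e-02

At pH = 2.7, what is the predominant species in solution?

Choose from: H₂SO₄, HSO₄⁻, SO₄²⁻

The first dissociation is complete, so H₂SO₄ itself is never the predominant species in water; pKa₂ = -log(1.07e-02) = 1.97. For a polyprotic acid the predominant species crosses at each pKa: below pKa_n the protonated form dominates, above it the deprotonated form does. At pH = 2.7, the predominant species is SO₄²⁻.

SO₄²⁻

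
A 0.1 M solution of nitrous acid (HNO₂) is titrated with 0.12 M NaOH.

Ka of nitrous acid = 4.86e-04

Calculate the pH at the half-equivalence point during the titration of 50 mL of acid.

At half-equivalence [HA] = [A⁻], so Henderson-Hasselbalch gives pH = pKa = -log(4.86e-04) = 3.31.

pH = pKa = 3.31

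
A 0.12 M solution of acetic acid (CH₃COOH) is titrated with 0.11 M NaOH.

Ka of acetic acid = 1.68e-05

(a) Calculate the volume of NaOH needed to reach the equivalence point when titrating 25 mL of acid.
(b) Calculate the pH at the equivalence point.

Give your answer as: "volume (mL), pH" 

moles acid = 0.12 × 25/1000 = 0.003 mol; V_base = moles/0.11 × 1000 = 27.3 mL. At equivalence only the conjugate base is present: [A⁻] = 0.003/0.052 = 5.7391e-02 M. Kb = Kw/Ka = 5.95e-10; [OH⁻] = √(Kb × [A⁻]) = 5.8448e-06; pOH = 5.23; pH = 14 - pOH = 8.77.

V = 27.3 mL, pH = 8.77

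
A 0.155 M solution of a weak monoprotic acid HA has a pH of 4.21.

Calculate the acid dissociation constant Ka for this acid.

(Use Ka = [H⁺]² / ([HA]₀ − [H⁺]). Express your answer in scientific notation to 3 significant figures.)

[H⁺] = 10^(−pH) = 10^(−4.21) = 6.166e-05 M. For HA ⇌ H⁺ + A⁻, Ka = [H⁺][A⁻]/[HA] = [H⁺]² / ([HA]₀ − [H⁺]) = (6.166e-05)² / (0.155 − 6.166e-05) = 2.45e-08.

K_a = 2.45e-08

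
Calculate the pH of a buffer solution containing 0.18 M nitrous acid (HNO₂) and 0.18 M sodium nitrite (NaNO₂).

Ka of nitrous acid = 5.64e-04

pKa = -log(5.64e-04) = 3.25. pH = pKa + log([A⁻]/[HA]) = 3.25 + log(0.18/0.18)

pH = 3.25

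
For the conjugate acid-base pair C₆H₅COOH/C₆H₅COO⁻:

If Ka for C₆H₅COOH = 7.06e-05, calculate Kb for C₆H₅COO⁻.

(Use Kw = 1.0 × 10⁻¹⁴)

For a conjugate pair Ka × Kb = Kw, so Kb = Kw/Ka = 1.0 × 10⁻¹⁴ / 7.06e-05 = 1.42e-10.

K_b = 1.42e-10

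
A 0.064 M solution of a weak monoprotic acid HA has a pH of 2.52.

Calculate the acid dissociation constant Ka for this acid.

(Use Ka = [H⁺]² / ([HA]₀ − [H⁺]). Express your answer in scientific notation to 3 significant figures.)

[H⁺] = 10^(−pH) = 10^(−2.52) = 3.020e-03 M. For HA ⇌ H⁺ + A⁻, Ka = [H⁺][A⁻]/[HA] = [H⁺]² / ([HA]₀ − [H⁺]) = (3.020e-03)² / (0.064 − 3.020e-03) = 1.50e-04.

K_a = 1.50e-04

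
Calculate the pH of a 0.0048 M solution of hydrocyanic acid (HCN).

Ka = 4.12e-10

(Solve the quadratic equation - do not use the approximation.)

x² + Ka×x - Ka×C = 0. Using quadratic formula: [H⁺] = 1.4061e-06

pH = 5.85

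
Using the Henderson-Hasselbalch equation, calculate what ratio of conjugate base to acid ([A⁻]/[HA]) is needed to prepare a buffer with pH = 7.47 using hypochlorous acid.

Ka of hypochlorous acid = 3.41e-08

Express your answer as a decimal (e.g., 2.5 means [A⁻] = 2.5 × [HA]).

pKa = -log(3.41e-08) = 7.4672. pH = pKa + log([A⁻]/[HA]), so log([A⁻]/[HA]) = pH − pKa = 7.47 − 7.4672 = 0.0028. [A⁻]/[HA] = 10^(0.0028) = 1.01

[A⁻]/[HA] = 1.01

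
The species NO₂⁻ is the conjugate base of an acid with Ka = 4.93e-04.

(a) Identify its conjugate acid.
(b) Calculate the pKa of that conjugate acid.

(a) The conjugate acid is formed by adding one H⁺ to NO₂⁻, giving HNO₂. (b) pKa = -log(Ka) = -log(4.93e-04) = 3.31.

Conjugate acid: HNO₂; pK_a = 3.31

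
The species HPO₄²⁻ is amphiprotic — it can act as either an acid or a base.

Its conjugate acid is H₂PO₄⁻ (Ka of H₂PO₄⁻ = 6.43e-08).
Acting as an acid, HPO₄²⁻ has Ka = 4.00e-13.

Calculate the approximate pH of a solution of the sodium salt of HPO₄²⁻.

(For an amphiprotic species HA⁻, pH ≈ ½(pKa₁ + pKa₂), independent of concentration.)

pKa₁ = -log(6.43e-08) = 7.19; pKa₂ = -log(4.00e-13) = 12.40. For an amphiprotic species, pH ≈ ½(pKa₁ + pKa₂) = ½(7.19 + 12.40) = 9.79.

pH = 9.79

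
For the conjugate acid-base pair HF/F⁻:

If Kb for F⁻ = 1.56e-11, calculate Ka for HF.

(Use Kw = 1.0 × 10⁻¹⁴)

For a conjugate pair Ka × Kb = Kw, so Ka = Kw/Kb = 1.0 × 10⁻¹⁴ / 1.56e-11 = 6.41e-04.

K_a = 6.41e-04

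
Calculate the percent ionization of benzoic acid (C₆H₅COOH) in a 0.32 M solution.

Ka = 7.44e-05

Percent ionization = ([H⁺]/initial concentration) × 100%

Using Ka equilibrium: x² + Ka×x - Ka×C = 0. Solving: [H⁺] = 4.8423e-03. Percent = (4.8423e-03/0.32) × 100

Percent ionization = 1.51%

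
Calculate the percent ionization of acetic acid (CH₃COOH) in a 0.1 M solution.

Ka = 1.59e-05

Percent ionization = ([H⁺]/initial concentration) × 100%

Using Ka equilibrium: x² + Ka×x - Ka×C = 0. Solving: [H⁺] = 1.2530e-03. Percent = (1.2530e-03/0.1) × 100

Percent ionization = 1.25%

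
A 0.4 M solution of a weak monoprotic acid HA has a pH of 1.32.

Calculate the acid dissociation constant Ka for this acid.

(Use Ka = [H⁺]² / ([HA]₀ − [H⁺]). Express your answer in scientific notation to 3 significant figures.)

[H⁺] = 10^(−pH) = 10^(−1.32) = 4.786e-02 M. For HA ⇌ H⁺ + A⁻, Ka = [H⁺][A⁻]/[HA] = [H⁺]² / ([HA]₀ − [H⁺]) = (4.786e-02)² / (0.4 − 4.786e-02) = 6.51e-03.

K_a = 6.51e-03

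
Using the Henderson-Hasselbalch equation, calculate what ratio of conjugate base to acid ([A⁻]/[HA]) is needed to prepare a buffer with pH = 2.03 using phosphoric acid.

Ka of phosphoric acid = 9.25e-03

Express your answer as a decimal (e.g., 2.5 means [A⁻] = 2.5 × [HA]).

pKa = -log(9.25e-03) = 2.0339. pH = pKa + log([A⁻]/[HA]), so log([A⁻]/[HA]) = pH − pKa = 2.03 − 2.0339 = -0.0039. [A⁻]/[HA] = 10^(-0.0039) = 0.991

[A⁻]/[HA] = 0.991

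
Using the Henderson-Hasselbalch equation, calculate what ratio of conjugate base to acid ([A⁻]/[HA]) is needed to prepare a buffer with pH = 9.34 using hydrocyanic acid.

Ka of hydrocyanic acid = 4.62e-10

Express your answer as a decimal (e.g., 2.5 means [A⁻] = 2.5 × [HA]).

pKa = -log(4.62e-10) = 9.3354. pH = pKa + log([A⁻]/[HA]), so log([A⁻]/[HA]) = pH − pKa = 9.34 − 9.3354 = 0.0046. [A⁻]/[HA] = 10^(0.0046) = 1.01

[A⁻]/[HA] = 1.01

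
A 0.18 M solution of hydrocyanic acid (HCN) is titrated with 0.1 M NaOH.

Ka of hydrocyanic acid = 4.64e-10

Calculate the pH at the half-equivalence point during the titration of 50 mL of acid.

At half-equivalence [HA] = [A⁻], so Henderson-Hasselbalch gives pH = pKa = -log(4.64e-10) = 9.33.

pH = pKa = 9.33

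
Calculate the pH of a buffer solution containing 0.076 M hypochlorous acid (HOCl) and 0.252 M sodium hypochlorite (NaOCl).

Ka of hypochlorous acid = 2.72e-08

pKa = -log(2.72e-08) = 7.57. pH = pKa + log([A⁻]/[HA]) = 7.57 + log(0.252/0.076)

pH = 8.09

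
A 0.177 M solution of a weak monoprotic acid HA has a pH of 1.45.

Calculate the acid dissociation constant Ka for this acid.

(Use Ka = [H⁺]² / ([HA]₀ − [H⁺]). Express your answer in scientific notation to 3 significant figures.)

[H⁺] = 10^(−pH) = 10^(−1.45) = 3.548e-02 M. For HA ⇌ H⁺ + A⁻, Ka = [H⁺][A⁻]/[HA] = [H⁺]² / ([HA]₀ − [H⁺]) = (3.548e-02)² / (0.177 − 3.548e-02) = 8.90e-03.

K_a = 8.90e-03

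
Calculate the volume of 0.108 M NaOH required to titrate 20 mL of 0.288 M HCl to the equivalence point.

At equivalence: moles acid = moles base. moles HCl = 0.288 × 20/1000 = 0.00576 mol. V_base = moles / 0.108 × 1000 = 53.3 mL.

V_{base} = 53.3 mL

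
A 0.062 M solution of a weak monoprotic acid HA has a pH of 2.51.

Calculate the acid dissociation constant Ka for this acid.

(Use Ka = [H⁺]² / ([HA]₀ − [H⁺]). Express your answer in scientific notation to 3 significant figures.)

[H⁺] = 10^(−pH) = 10^(−2.51) = 3.090e-03 M. For HA ⇌ H⁺ + A⁻, Ka = [H⁺][A⁻]/[HA] = [H⁺]² / ([HA]₀ − [H⁺]) = (3.090e-03)² / (0.062 − 3.090e-03) = 1.62e-04.

K_a = 1.62e-04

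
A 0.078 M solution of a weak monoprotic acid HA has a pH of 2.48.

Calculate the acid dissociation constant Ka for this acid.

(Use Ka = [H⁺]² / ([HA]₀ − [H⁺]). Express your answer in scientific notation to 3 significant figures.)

[H⁺] = 10^(−pH) = 10^(−2.48) = 3.311e-03 M. For HA ⇌ H⁺ + A⁻, Ka = [H⁺][A⁻]/[HA] = [H⁺]² / ([HA]₀ − [H⁺]) = (3.311e-03)² / (0.078 − 3.311e-03) = 1.47e-04.

K_a = 1.47e-04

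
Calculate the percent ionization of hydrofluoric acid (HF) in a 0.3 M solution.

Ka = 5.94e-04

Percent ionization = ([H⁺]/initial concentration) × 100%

Using Ka equilibrium: x² + Ka×x - Ka×C = 0. Solving: [H⁺] = 1.3055e-02. Percent = (1.3055e-02/0.3) × 100

Percent ionization = 4.35%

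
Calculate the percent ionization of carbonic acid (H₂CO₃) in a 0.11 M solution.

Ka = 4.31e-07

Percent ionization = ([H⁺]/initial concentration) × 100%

Using Ka equilibrium: x² + Ka×x - Ka×C = 0. Solving: [H⁺] = 2.1752e-04. Percent = (2.1752e-04/0.11) × 100

Percent ionization = 0.198%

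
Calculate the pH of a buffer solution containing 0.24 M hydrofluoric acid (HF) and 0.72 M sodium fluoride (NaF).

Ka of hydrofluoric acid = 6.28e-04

pKa = -log(6.28e-04) = 3.20. pH = pKa + log([A⁻]/[HA]) = 3.20 + log(0.72/0.24)

pH = 3.68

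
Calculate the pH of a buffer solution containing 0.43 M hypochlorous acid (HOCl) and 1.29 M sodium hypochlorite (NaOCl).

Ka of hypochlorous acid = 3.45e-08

pKa = -log(3.45e-08) = 7.46. pH = pKa + log([A⁻]/[HA]) = 7.46 + log(1.29/0.43)

pH = 7.94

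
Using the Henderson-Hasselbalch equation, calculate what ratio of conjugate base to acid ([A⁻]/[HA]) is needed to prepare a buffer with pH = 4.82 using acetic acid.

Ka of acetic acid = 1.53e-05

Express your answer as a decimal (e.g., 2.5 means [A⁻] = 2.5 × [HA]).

pKa = -log(1.53e-05) = 4.8153. pH = pKa + log([A⁻]/[HA]), so log([A⁻]/[HA]) = pH − pKa = 4.82 − 4.8153 = 0.0047. [A⁻]/[HA] = 10^(0.0047) = 1.01

[A⁻]/[HA] = 1.01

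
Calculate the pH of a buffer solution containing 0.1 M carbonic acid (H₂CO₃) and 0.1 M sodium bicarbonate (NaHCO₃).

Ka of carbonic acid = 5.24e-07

pKa = -log(5.24e-07) = 6.28. pH = pKa + log([A⁻]/[HA]) = 6.28 + log(0.1/0.1)

pH = 6.28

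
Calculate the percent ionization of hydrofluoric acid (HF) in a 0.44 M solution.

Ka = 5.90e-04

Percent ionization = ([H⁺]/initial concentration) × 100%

Using Ka equilibrium: x² + Ka×x - Ka×C = 0. Solving: [H⁺] = 1.5820e-02. Percent = (1.5820e-02/0.44) × 100

Percent ionization = 3.6%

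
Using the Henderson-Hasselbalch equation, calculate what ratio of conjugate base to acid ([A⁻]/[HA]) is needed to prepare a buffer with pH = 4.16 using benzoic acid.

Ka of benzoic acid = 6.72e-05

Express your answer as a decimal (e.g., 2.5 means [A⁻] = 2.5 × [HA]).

pKa = -log(6.72e-05) = 4.1726. pH = pKa + log([A⁻]/[HA]), so log([A⁻]/[HA]) = pH − pKa = 4.16 − 4.1726 = -0.0126. [A⁻]/[HA] = 10^(-0.0126) = 0.971

[A⁻]/[HA] = 0.971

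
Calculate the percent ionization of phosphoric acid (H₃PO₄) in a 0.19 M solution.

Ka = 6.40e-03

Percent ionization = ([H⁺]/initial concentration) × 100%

Using Ka equilibrium: x² + Ka×x - Ka×C = 0. Solving: [H⁺] = 3.1818e-02. Percent = (3.1818e-02/0.19) × 100

Percent ionization = 16.7%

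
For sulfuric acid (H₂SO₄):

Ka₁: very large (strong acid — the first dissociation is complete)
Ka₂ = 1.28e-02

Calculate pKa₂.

pKa₂ = -log(Ka₂) = -log(1.28e-02) = 1.89.

pK_{a2} = 1.89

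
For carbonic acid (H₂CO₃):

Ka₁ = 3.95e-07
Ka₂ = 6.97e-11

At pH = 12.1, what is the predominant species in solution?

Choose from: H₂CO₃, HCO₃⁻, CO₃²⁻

pKa₁ = 6.40, pKa₂ = 10.16. For a polyprotic acid the predominant species crosses at each pKa: below pKa_n the protonated form dominates, above it the deprotonated form does. At pH = 12.1, the predominant species is CO₃²⁻.

CO₃²⁻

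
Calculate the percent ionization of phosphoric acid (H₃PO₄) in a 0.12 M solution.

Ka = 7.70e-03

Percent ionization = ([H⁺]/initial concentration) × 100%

Using Ka equilibrium: x² + Ka×x - Ka×C = 0. Solving: [H⁺] = 2.6790e-02. Percent = (2.6790e-02/0.12) × 100

Percent ionization = 22.3%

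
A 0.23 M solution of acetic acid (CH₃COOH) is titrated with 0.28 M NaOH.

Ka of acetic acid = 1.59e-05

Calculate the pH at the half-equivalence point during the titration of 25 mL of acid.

At half-equivalence [HA] = [A⁻], so Henderson-Hasselbalch gives pH = pKa = -log(1.59e-05) = 4.80.

pH = pKa = 4.80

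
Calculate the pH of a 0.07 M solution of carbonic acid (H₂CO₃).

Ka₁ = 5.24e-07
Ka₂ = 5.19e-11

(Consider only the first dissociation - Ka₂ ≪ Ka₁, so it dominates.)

First dissociation dominates. From Ka₁ = [H⁺][HA⁻]/[H₂A], x² + Ka₁·x − Ka₁·C = 0 with C = 0.07 M and Ka₁ = 5.24e-07. Solving: [H⁺] = (−Ka₁ + √(Ka₁² + 4·Ka₁·C)) / 2 = 1.9126e-04 M. pH = -log(1.9126e-04) = 3.72.

pH = 3.72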